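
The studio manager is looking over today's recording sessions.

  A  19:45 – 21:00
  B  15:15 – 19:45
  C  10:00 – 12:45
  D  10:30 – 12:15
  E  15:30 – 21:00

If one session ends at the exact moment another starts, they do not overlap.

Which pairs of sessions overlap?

Two intervals overlap when each starts before the other ends.
Sorted by start: C, D, B, E, A.
D starts before C ends → C and D overlap.
B starts after C ends; C is clear from here.
B starts after D ends; D is clear from here.
E starts before B ends → B and E overlap.
A starts exactly when B ends (back-to-back, no overlap).
A starts before E ends → E and A overlap.

A & E, B & E, C & D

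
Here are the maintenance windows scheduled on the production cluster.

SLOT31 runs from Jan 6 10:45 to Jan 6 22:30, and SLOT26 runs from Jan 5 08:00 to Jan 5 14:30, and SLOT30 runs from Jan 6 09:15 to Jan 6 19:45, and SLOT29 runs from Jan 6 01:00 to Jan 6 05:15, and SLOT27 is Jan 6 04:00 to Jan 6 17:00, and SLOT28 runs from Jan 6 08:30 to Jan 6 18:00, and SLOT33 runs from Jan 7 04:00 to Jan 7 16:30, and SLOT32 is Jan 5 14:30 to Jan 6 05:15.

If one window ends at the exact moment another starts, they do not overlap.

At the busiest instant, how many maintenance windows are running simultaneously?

4

Walk through starts and ends in time order (an end at T is processed before a start at T):
Jan 5 08:00 start SLOT26 → 1
Jan 5 14:30 end SLOT26 → 0
Jan 5 14:30 start SLOT32 → 1
Jan 6 01:00 start SLOT29 → 2
Jan 6 04:00 start SLOT27 → 3
Jan 6 05:15 end SLOT29 → 2
Jan 6 05:15 end SLOT32 → 1
Jan 6 08:30 start SLOT28 → 2
Jan 6 09:15 start SLOT30 → 3
Jan 6 10:45 start SLOT31 → 4
Jan 6 17:00 end SLOT27 → 3
Jan 6 18:00 end SLOT28 → 2
Jan 6 19:45 end SLOT30 → 1
Jan 6 22:30 end SLOT31 → 0
Jan 7 04:00 start SLOT33 → 1
Jan 7 16:30 end SLOT33 → 0
Peak is 4, at Jan 6 10:45 (SLOT27, SLOT28, SLOT30, SLOT31).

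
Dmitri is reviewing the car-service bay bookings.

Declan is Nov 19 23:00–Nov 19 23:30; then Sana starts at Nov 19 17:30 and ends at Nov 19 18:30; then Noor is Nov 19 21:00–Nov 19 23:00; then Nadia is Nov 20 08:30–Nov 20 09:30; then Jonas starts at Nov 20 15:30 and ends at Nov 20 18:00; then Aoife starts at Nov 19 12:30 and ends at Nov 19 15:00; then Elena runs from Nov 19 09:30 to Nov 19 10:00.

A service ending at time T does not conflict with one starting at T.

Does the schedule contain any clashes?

Check each pair: they overlap iff neither finishes before the other starts.
Sorted by start: Elena, Aoife, Sana, Noor, Declan, Nadia, Jonas.
Aoife starts after Elena ends; Elena is clear from here.
Sana starts after Aoife ends; Aoife is clear from here.
Noor starts after Sana ends; Sana is clear from here.
Declan starts exactly when Noor ends (back-to-back, no overlap); Noor is clear from here.
Nadia starts after Declan ends; Declan is clear from here.
Jonas starts after Nadia ends.
Every pair is clear; the schedule has no overlaps.

No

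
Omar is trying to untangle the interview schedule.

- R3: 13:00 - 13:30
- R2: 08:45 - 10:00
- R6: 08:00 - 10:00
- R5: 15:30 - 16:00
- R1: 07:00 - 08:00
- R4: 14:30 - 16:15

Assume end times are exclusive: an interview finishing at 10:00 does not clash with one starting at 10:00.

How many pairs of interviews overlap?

Sorted by start: R1, R6, R2, R3, R4, R5.
R6 starts exactly when R1 ends (back-to-back, no overlap) — done with R1.
R2 starts before R6 ends → R6 and R2 overlap.
R3 starts after R6 ends — done with R6.
R3 starts after R2 ends — done with R2.
R4 starts after R3 ends — done with R3.
R5 starts before R4 ends → R4 and R5 overlap.
Overlapping pairs: R2 & R6, R4 & R5 — 2 in total.

2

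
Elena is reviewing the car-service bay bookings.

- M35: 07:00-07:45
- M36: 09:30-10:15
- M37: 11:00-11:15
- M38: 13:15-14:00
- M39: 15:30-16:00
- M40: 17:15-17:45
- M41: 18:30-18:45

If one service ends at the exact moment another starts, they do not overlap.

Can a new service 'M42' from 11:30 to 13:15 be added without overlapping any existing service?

M35: ends 07:45 at or before M42 starts 11:30 → clear.
M36: ends 10:15 at or before M42 starts 11:30 → clear.
M37: ends 11:15 at or before M42 starts 11:30 → clear.
M38: starts 13:15 at or after M42 ends 13:15 → clear.
M39: starts 15:30 at or after M42 ends 13:15 → clear.
M40: starts 17:15 at or after M42 ends 13:15 → clear.
M41: starts 18:30 at or after M42 ends 13:15 → clear.

Yes — the slot is free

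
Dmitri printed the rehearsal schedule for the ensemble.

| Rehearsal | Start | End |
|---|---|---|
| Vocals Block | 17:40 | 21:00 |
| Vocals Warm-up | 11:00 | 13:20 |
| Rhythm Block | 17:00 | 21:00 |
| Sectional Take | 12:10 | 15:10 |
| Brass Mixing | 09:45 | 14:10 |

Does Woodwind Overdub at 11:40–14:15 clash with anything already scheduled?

Brass Mixing: starts 09:45 before Woodwind Overdub ends 14:15, and ends 14:10 after Woodwind Overdub starts 11:40 → overlap.
Vocals Warm-up: starts 11:00 before Woodwind Overdub ends 14:15, and ends 13:20 after Woodwind Overdub starts 11:40 → overlap.
Sectional Take: starts 12:10 before Woodwind Overdub ends 14:15, and ends 15:10 after Woodwind Overdub starts 11:40 → overlap.
Rhythm Block: starts 17:00 at or after Woodwind Overdub ends 14:15 → clear.
Vocals Block: starts 17:40 at or after Woodwind Overdub ends 14:15 → clear.
Woodwind Overdub overlaps Brass Mixing, Sectional Take, Vocals Warm-up.

Yes — it overlaps Brass Mixing, Sectional Take, Vocals Warm-up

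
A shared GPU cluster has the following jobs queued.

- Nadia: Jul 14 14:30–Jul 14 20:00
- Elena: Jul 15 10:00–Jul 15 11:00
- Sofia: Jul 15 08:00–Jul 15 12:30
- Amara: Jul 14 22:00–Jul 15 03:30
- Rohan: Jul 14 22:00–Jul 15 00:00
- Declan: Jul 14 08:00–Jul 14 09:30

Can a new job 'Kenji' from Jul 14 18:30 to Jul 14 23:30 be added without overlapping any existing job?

No — it overlaps Amara, Nadia, Rohan

Declan: ends Jul 14 09:30 at or before Kenji starts Jul 14 18:30 → clear.
Nadia: starts Jul 14 14:30 before Kenji ends Jul 14 23:30, and ends Jul 14 20:00 after Kenji starts Jul 14 18:30 → overlap.
Amara: starts Jul 14 22:00 before Kenji ends Jul 14 23:30, and ends Jul 15 03:30 after Kenji starts Jul 14 18:30 → overlap.
Rohan: starts Jul 14 22:00 before Kenji ends Jul 14 23:30, and ends Jul 15 00:00 after Kenji starts Jul 14 18:30 → overlap.
Sofia: starts Jul 15 08:00 at or after Kenji ends Jul 14 23:30 → clear.
Elena: starts Jul 15 10:00 at or after Kenji ends Jul 14 23:30 → clear.
Kenji overlaps Nadia, Amara, Rohan.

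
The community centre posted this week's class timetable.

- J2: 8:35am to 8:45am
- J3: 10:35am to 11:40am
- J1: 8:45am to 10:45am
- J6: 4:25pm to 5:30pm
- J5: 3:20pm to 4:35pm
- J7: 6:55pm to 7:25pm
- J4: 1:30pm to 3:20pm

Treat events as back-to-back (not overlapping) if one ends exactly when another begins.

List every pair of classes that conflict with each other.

Check each pair: they overlap iff neither finishes before the other starts.
Sorted by start: J2, J1, J3, J4, J5, J6, J7.
J1 starts exactly when J2 ends (back-to-back, no overlap), so nothing later overlaps J2 either.
J3 starts before J1 ends → J1 and J3 overlap.
J4 starts after J1 ends, so nothing later overlaps J1 either.
J4 starts after J3 ends, so nothing later overlaps J3 either.
J5 starts exactly when J4 ends (back-to-back, no overlap), so nothing later overlaps J4 either.
J6 starts before J5 ends → J5 and J6 overlap.
J7 starts after J5 ends.
J7 starts after J6 ends.

J1 & J3, J5 & J6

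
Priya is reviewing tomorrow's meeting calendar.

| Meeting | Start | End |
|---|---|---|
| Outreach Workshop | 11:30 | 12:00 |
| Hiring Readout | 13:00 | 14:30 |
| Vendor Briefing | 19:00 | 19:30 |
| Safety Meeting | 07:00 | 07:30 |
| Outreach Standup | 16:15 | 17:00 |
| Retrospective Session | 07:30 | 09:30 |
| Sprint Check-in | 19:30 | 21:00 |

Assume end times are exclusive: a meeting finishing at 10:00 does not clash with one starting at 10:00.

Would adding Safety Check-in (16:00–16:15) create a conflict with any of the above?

No — it doesn't clash with anything

Safety Meeting: ends 07:30 at or before Safety Check-in starts 16:00 → clear.
Retrospective Session: ends 09:30 at or before Safety Check-in starts 16:00 → clear.
Outreach Workshop: ends 12:00 at or before Safety Check-in starts 16:00 → clear.
Hiring Readout: ends 14:30 at or before Safety Check-in starts 16:00 → clear.
Outreach Standup: starts 16:15 at or after Safety Check-in ends 16:15 → clear.
Vendor Briefing: starts 19:00 at or after Safety Check-in ends 16:15 → clear.
Sprint Check-in: starts 19:30 at or after Safety Check-in ends 16:15 → clear.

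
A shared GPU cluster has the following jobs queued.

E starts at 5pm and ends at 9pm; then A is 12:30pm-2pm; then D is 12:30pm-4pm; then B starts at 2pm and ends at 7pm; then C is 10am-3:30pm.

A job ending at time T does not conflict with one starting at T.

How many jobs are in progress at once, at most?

3

Sweep the timeline, counting +1 at each start and −1 at each end (ends before starts at a tie):
10am start C → 1
12:30pm start A → 2
12:30pm start D → 3
2pm end A → 2
2pm start B → 3
3:30pm end C → 2
4pm end D → 1
5pm start E → 2
7pm end B → 1
9pm end E → 0
Peak is 3, at 12:30pm (A, C, D).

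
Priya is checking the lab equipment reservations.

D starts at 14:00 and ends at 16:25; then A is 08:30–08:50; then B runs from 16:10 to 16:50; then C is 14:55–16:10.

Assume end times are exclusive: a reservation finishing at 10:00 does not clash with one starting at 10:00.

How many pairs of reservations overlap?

Sorted by start: A, D, C, B.
D starts after A ends; A is clear from here.
C starts before D ends → D and C overlap.
B starts before D ends → D and B overlap.
B starts exactly when C ends (back-to-back, no overlap).
Overlapping pairs: B & D, C & D — 2 in total.

2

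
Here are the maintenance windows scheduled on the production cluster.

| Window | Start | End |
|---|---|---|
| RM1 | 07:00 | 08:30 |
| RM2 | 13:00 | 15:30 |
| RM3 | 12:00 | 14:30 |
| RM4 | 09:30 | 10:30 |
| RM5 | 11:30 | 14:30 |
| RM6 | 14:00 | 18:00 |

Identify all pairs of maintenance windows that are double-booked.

Sorted by start: RM1, RM4, RM5, RM3, RM2, RM6.
RM4 starts after RM1 ends; RM1 is clear from here.
RM5 starts after RM4 ends; RM4 is clear from here.
RM3 starts before RM5 ends → RM5 and RM3 overlap.
RM2 starts before RM5 ends → RM5 and RM2 overlap.
RM6 starts before RM5 ends → RM5 and RM6 overlap.
RM2 starts before RM3 ends → RM3 and RM2 overlap.
RM6 starts before RM3 ends → RM3 and RM6 overlap.
RM6 starts before RM2 ends → RM2 and RM6 overlap.

RM2 & RM3, RM2 & RM5, RM2 & RM6, RM3 & RM5, RM3 & RM6, RM5 & RM6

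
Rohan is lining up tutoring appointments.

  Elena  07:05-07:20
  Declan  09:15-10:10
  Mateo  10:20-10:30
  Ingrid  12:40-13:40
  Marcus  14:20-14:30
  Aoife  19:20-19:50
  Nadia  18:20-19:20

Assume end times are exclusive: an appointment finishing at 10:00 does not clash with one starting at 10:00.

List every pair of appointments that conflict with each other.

no conflicts

Sorted by start: Elena, Declan, Mateo, Ingrid, Marcus, Nadia, Aoife.
Declan starts after Elena ends, so Elena has no further overlaps.
Mateo starts after Declan ends, so Declan has no further overlaps.
Ingrid starts after Mateo ends, so Mateo has no further overlaps.
Marcus starts after Ingrid ends, so Ingrid has no further overlaps.
Nadia starts after Marcus ends, so Marcus has no further overlaps.
Aoife starts exactly when Nadia ends (back-to-back, no overlap).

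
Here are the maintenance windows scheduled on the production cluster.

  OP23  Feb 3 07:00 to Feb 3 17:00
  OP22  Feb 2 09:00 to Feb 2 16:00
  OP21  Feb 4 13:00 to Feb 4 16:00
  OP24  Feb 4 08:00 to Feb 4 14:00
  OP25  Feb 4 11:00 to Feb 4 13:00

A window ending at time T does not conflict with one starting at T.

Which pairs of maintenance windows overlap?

Sorted by start: OP22, OP23, OP24, OP25, OP21.
OP23 starts after OP22 ends, so nothing later overlaps OP22 either.
OP24 starts after OP23 ends, so nothing later overlaps OP23 either.
OP25 starts before OP24 ends → OP24 and OP25 overlap.
OP21 starts before OP24 ends → OP24 and OP21 overlap.
OP21 starts exactly when OP25 ends (back-to-back, no overlap).

OP21 & OP24, OP24 & OP25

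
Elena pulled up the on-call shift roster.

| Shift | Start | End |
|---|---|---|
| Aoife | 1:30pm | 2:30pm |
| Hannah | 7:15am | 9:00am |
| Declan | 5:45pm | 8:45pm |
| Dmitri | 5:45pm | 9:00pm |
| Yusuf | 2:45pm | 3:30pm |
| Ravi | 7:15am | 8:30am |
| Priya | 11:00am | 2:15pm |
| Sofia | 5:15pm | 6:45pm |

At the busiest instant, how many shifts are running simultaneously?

Walk through starts and ends in time order (an end at T is processed before a start at T):
7:15am start Hannah → 1
7:15am start Ravi → 2
8:30am end Ravi → 1
9:00am end Hannah → 0
11:00am start Priya → 1
1:30pm start Aoife → 2
2:15pm end Priya → 1
2:30pm end Aoife → 0
2:45pm start Yusuf → 1
3:30pm end Yusuf → 0
5:15pm start Sofia → 1
5:45pm start Declan → 2
5:45pm start Dmitri → 3
6:45pm end Sofia → 2
8:45pm end Declan → 1
9:00pm end Dmitri → 0
Peak is 3, at 5:45pm (Declan, Dmitri, Sofia).

3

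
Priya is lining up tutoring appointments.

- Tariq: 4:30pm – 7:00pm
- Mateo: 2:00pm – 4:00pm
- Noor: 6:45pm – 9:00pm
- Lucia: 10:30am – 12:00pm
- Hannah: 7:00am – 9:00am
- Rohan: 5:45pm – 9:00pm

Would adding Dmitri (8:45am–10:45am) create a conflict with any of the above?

Yes — it overlaps Hannah, Lucia

Hannah: starts 7:00am before Dmitri ends 10:45am, and ends 9:00am after Dmitri starts 8:45am → overlap.
Lucia: starts 10:30am before Dmitri ends 10:45am, and ends 12:00pm after Dmitri starts 8:45am → overlap.
Mateo: starts 2:00pm at or after Dmitri ends 10:45am → clear.
Tariq: starts 4:30pm at or after Dmitri ends 10:45am → clear.
Rohan: starts 5:45pm at or after Dmitri ends 10:45am → clear.
Noor: starts 6:45pm at or after Dmitri ends 10:45am → clear.
Dmitri overlaps Hannah, Lucia.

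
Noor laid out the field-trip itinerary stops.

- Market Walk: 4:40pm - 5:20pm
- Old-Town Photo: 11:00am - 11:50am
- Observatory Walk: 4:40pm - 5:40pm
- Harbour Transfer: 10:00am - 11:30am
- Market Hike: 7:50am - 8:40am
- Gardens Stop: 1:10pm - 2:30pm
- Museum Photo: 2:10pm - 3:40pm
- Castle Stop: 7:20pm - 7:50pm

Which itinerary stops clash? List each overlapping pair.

Gardens Stop & Museum Photo, Harbour Transfer & Old-Town Photo, Market Walk & Observatory Walk

Sorted by start: Market Hike, Harbour Transfer, Old-Town Photo, Gardens Stop, Museum Photo, Observatory Walk, Market Walk, Castle Stop.
Harbour Transfer starts after Market Hike ends — done with Market Hike.
Old-Town Photo starts before Harbour Transfer ends → Harbour Transfer and Old-Town Photo overlap.
Gardens Stop starts after Harbour Transfer ends — done with Harbour Transfer.
Gardens Stop starts after Old-Town Photo ends — done with Old-Town Photo.
Museum Photo starts before Gardens Stop ends → Gardens Stop and Museum Photo overlap.
Observatory Walk starts after Gardens Stop ends — done with Gardens Stop.
Observatory Walk starts after Museum Photo ends — done with Museum Photo.
Market Walk starts before Observatory Walk ends → Observatory Walk and Market Walk overlap.
Castle Stop starts after Observatory Walk ends.
Castle Stop starts after Market Walk ends.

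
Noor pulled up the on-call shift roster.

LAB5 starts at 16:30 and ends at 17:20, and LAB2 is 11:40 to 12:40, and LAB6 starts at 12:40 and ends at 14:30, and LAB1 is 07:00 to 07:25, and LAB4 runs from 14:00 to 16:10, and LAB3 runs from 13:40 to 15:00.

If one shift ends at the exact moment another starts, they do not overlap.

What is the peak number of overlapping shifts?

3

Sort all start/end points and keep a running count:
07:00 start LAB1 → 1
07:25 end LAB1 → 0
11:40 start LAB2 → 1
12:40 end LAB2 → 0
12:40 start LAB6 → 1
13:40 start LAB3 → 2
14:00 start LAB4 → 3
14:30 end LAB6 → 2
15:00 end LAB3 → 1
16:10 end LAB4 → 0
16:30 start LAB5 → 1
17:20 end LAB5 → 0
Peak is 3, at 14:00 (LAB3, LAB4, LAB6).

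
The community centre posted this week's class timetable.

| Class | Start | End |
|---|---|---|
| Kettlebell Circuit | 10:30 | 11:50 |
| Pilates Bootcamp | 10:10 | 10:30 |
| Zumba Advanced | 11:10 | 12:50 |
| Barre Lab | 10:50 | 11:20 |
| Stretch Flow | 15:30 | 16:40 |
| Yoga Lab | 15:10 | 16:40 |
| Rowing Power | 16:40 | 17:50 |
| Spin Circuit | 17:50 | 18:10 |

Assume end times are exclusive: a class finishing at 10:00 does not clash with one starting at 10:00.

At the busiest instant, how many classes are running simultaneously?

3

Sort all start/end points and keep a running count:
10:10 start Pilates Bootcamp → 1
10:30 end Pilates Bootcamp → 0
10:30 start Kettlebell Circuit → 1
10:50 start Barre Lab → 2
11:10 start Zumba Advanced → 3
11:20 end Barre Lab → 2
11:50 end Kettlebell Circuit → 1
12:50 end Zumba Advanced → 0
15:10 start Yoga Lab → 1
15:30 start Stretch Flow → 2
16:40 end Stretch Flow → 1
16:40 end Yoga Lab → 0
16:40 start Rowing Power → 1
17:50 end Rowing Power → 0
17:50 start Spin Circuit → 1
18:10 end Spin Circuit → 0
Peak is 3, at 11:10 (Barre Lab, Kettlebell Circuit, Zumba Advanced).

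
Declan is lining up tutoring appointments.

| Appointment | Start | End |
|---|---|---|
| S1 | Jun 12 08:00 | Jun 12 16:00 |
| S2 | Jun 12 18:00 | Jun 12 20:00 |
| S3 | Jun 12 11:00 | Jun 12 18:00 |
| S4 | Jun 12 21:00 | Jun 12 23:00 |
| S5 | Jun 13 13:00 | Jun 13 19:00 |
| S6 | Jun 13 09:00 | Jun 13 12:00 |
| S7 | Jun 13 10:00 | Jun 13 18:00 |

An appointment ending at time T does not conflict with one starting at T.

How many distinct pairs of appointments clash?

3

Sorted by start: S1, S3, S2, S4, S6, S7, S5.
S3 starts before S1 ends → S1 and S3 overlap.
S2 starts after S1 ends, so S1 has no further overlaps.
S2 starts exactly when S3 ends (back-to-back, no overlap), so S3 has no further overlaps.
S4 starts after S2 ends, so S2 has no further overlaps.
S6 starts after S4 ends, so S4 has no further overlaps.
S7 starts before S6 ends → S6 and S7 overlap.
S5 starts after S6 ends.
S5 starts before S7 ends → S7 and S5 overlap.
Overlapping pairs: S1 & S3, S5 & S7, S6 & S7 — 3 in total.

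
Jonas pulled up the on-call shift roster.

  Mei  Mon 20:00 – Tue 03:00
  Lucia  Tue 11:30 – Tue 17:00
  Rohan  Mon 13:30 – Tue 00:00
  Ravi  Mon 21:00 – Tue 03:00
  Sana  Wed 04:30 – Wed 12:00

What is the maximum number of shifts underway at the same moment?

Sort all start/end points and keep a running count:
Mon 13:30 start Rohan → 1
Mon 20:00 start Mei → 2
Mon 21:00 start Ravi → 3
Tue 00:00 end Rohan → 2
Tue 03:00 end Mei → 1
Tue 03:00 end Ravi → 0
Tue 11:30 start Lucia → 1
Tue 17:00 end Lucia → 0
Wed 04:30 start Sana → 1
Wed 12:00 end Sana → 0
Peak is 3, at Mon 21:00 (Mei, Ravi, Rohan).

3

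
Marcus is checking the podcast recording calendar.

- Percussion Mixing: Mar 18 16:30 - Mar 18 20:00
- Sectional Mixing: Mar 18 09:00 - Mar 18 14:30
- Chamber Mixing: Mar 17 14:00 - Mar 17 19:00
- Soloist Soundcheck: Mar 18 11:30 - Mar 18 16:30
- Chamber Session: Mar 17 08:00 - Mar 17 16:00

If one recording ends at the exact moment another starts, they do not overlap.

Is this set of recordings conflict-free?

No

Sorted by start: Chamber Session, Chamber Mixing, Sectional Mixing, Soloist Soundcheck, Percussion Mixing.
Chamber Mixing starts before Chamber Session ends → Chamber Session and Chamber Mixing overlap.
That's a conflict, so the schedule is not conflict-free.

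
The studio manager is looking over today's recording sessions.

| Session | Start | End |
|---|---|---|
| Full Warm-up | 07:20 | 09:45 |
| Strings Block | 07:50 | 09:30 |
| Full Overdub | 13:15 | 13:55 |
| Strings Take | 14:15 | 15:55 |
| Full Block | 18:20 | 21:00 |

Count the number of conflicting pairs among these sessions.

1

Sorted by start: Full Warm-up, Strings Block, Full Overdub, Strings Take, Full Block.
Strings Block starts before Full Warm-up ends → Full Warm-up and Strings Block overlap.
Full Overdub starts after Full Warm-up ends; Full Warm-up is clear from here.
Full Overdub starts after Strings Block ends; Strings Block is clear from here.
Strings Take starts after Full Overdub ends; Full Overdub is clear from here.
Full Block starts after Strings Take ends.
Overlapping pairs: Full Warm-up & Strings Block — 1 in total.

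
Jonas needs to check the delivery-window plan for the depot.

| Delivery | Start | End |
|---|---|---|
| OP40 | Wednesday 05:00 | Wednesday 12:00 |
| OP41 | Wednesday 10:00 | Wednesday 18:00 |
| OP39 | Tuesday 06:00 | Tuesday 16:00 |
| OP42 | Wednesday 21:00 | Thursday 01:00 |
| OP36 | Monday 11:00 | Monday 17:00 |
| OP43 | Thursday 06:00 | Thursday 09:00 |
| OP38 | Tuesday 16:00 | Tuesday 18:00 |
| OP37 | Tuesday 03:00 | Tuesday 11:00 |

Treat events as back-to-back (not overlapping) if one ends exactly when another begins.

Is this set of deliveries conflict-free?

No

Sorted by start: OP36, OP37, OP39, OP38, OP40, OP41, OP42, OP43.
OP37 starts after OP36 ends — done with OP36.
OP39 starts before OP37 ends → OP37 and OP39 overlap.
That's a conflict, so the schedule is not conflict-free.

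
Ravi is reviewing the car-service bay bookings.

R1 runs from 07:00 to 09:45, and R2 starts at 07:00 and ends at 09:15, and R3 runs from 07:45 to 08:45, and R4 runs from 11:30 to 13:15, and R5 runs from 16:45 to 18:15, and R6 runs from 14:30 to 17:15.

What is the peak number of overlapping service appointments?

Sort all start/end points and keep a running count:
07:00 start R1 → 1
07:00 start R2 → 2
07:45 start R3 → 3
08:45 end R3 → 2
09:15 end R2 → 1
09:45 end R1 → 0
11:30 start R4 → 1
13:15 end R4 → 0
14:30 start R6 → 1
16:45 start R5 → 2
17:15 end R6 → 1
18:15 end R5 → 0
Peak is 3, at 07:45 (R1, R2, R3).

3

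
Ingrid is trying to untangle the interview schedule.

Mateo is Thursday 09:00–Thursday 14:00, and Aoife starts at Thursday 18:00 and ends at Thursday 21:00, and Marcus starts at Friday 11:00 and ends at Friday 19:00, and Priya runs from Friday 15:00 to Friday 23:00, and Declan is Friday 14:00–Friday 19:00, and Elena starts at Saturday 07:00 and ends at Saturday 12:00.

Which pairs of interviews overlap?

Sorted by start: Mateo, Aoife, Marcus, Declan, Priya, Elena.
Aoife starts after Mateo ends, so Mateo has no further overlaps.
Marcus starts after Aoife ends, so Aoife has no further overlaps.
Declan starts before Marcus ends → Marcus and Declan overlap.
Priya starts before Marcus ends → Marcus and Priya overlap.
Elena starts after Marcus ends.
Priya starts before Declan ends → Declan and Priya overlap.
Elena starts after Declan ends.
Elena starts after Priya ends.

Declan & Marcus, Declan & Priya, Marcus & Priya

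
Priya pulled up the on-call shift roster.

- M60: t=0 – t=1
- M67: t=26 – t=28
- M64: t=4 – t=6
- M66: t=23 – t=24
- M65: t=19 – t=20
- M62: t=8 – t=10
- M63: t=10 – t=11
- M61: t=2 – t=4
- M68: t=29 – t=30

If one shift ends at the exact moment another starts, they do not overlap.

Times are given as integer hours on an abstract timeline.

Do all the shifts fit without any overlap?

Two intervals overlap when each starts before the other ends.
Sorted by start: M60, M61, M64, M62, M63, M65, M66, M67, M68.
M61 starts after M60 ends; M60 is clear from here.
M64 starts exactly when M61 ends (back-to-back, no overlap); M61 is clear from here.
M62 starts after M64 ends; M64 is clear from here.
M63 starts exactly when M62 ends (back-to-back, no overlap); M62 is clear from here.
M65 starts after M63 ends; M63 is clear from here.
M66 starts after M65 ends; M65 is clear from here.
M67 starts after M66 ends; M66 is clear from here.
M68 starts after M67 ends.
Every pair is clear; the schedule has no overlaps.

Yes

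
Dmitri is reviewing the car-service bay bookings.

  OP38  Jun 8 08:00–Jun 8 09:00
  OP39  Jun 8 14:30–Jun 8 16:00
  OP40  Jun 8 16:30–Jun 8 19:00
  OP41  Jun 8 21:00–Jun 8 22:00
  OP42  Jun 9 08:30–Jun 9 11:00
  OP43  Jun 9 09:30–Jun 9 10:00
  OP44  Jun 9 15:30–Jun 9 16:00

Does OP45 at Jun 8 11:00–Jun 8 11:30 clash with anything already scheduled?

OP38: ends Jun 8 09:00 at or before OP45 starts Jun 8 11:00 → clear.
OP39: starts Jun 8 14:30 at or after OP45 ends Jun 8 11:30 → clear.
OP40: starts Jun 8 16:30 at or after OP45 ends Jun 8 11:30 → clear.
OP41: starts Jun 8 21:00 at or after OP45 ends Jun 8 11:30 → clear.
OP42: starts Jun 9 08:30 at or after OP45 ends Jun 8 11:30 → clear.
OP43: starts Jun 9 09:30 at or after OP45 ends Jun 8 11:30 → clear.
OP44: starts Jun 9 15:30 at or after OP45 ends Jun 8 11:30 → clear.

No — it doesn't clash with anything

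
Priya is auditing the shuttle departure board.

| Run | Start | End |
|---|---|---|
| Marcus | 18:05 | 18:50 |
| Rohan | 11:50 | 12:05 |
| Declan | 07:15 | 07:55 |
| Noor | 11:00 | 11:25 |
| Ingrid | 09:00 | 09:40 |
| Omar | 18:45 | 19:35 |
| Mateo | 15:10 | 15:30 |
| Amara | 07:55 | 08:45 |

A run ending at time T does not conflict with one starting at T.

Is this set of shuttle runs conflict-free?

Sorted by start: Declan, Amara, Ingrid, Noor, Rohan, Mateo, Marcus, Omar.
Amara starts exactly when Declan ends (back-to-back, no overlap), so Declan has no further overlaps.
Ingrid starts after Amara ends, so Amara has no further overlaps.
Noor starts after Ingrid ends, so Ingrid has no further overlaps.
Rohan starts after Noor ends, so Noor has no further overlaps.
Mateo starts after Rohan ends, so Rohan has no further overlaps.
Marcus starts after Mateo ends, so Mateo has no further overlaps.
Omar starts before Marcus ends → Marcus and Omar overlap.
That's a conflict, so the schedule is not conflict-free.

No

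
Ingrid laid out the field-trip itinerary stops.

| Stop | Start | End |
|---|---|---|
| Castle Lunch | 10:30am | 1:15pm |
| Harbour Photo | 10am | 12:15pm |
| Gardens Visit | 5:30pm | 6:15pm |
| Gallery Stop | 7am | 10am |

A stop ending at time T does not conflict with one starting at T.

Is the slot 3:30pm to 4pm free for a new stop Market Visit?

Yes — the slot is free

Gallery Stop: ends 10am at or before Market Visit starts 3:30pm → clear.
Harbour Photo: ends 12:15pm at or before Market Visit starts 3:30pm → clear.
Castle Lunch: ends 1:15pm at or before Market Visit starts 3:30pm → clear.
Gardens Visit: starts 5:30pm at or after Market Visit ends 4pm → clear.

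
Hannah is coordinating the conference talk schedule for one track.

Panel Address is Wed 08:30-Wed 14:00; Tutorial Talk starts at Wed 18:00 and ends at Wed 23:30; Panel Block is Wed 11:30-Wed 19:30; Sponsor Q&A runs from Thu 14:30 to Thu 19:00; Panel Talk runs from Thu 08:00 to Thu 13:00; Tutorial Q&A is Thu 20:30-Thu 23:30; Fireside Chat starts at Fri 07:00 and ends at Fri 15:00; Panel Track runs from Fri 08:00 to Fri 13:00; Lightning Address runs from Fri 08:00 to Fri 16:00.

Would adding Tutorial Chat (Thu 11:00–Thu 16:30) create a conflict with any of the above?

Yes — it overlaps Panel Talk, Sponsor Q&A

Panel Address: ends Wed 14:00 at or before Tutorial Chat starts Thu 11:00 → clear.
Panel Block: ends Wed 19:30 at or before Tutorial Chat starts Thu 11:00 → clear.
Tutorial Talk: ends Wed 23:30 at or before Tutorial Chat starts Thu 11:00 → clear.
Panel Talk: starts Thu 08:00 before Tutorial Chat ends Thu 16:30, and ends Thu 13:00 after Tutorial Chat starts Thu 11:00 → overlap.
Sponsor Q&A: starts Thu 14:30 before Tutorial Chat ends Thu 16:30, and ends Thu 19:00 after Tutorial Chat starts Thu 11:00 → overlap.
Tutorial Q&A: starts Thu 20:30 at or after Tutorial Chat ends Thu 16:30 → clear.
Fireside Chat: starts Fri 07:00 at or after Tutorial Chat ends Thu 16:30 → clear.
Panel Track: starts Fri 08:00 at or after Tutorial Chat ends Thu 16:30 → clear.
Lightning Address: starts Fri 08:00 at or after Tutorial Chat ends Thu 16:30 → clear.
Tutorial Chat overlaps Sponsor Q&A, Panel Talk.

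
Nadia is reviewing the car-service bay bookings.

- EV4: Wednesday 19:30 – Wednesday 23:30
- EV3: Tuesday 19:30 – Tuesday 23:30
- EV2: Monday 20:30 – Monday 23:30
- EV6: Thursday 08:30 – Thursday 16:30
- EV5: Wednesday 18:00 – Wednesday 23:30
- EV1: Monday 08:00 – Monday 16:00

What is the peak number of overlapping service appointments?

Sweep the timeline, counting +1 at each start and −1 at each end (ends before starts at a tie):
Monday 08:00 start EV1 → 1
Monday 16:00 end EV1 → 0
Monday 20:30 start EV2 → 1
Monday 23:30 end EV2 → 0
Tuesday 19:30 start EV3 → 1
Tuesday 23:30 end EV3 → 0
Wednesday 18:00 start EV5 → 1
Wednesday 19:30 start EV4 → 2
Wednesday 23:30 end EV4 → 1
Wednesday 23:30 end EV5 → 0
Thursday 08:30 start EV6 → 1
Thursday 16:30 end EV6 → 0
Peak is 2, at Wednesday 19:30 (EV4, EV5).

2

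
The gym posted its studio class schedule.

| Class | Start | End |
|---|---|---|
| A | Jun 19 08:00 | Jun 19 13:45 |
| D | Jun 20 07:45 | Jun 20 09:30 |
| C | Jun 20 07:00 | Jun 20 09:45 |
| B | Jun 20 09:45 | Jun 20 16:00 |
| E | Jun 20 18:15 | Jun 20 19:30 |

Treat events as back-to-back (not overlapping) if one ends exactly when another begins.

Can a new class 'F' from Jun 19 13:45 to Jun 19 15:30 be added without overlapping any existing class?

A: ends Jun 19 13:45 at or before F starts Jun 19 13:45 → clear.
C: starts Jun 20 07:00 at or after F ends Jun 19 15:30 → clear.
D: starts Jun 20 07:45 at or after F ends Jun 19 15:30 → clear.
B: starts Jun 20 09:45 at or after F ends Jun 19 15:30 → clear.
E: starts Jun 20 18:15 at or after F ends Jun 19 15:30 → clear.

Yes — the slot is free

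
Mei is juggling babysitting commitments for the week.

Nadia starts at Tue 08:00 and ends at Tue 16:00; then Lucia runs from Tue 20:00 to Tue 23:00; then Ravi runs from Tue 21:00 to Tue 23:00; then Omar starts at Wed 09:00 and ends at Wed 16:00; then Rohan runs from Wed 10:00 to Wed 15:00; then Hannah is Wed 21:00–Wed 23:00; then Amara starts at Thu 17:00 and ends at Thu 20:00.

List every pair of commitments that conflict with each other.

Lucia & Ravi, Omar & Rohan

Sorted by start: Nadia, Lucia, Ravi, Omar, Rohan, Hannah, Amara.
Lucia starts after Nadia ends — done with Nadia.
Ravi starts before Lucia ends → Lucia and Ravi overlap.
Omar starts after Lucia ends — done with Lucia.
Omar starts after Ravi ends — done with Ravi.
Rohan starts before Omar ends → Omar and Rohan overlap.
Hannah starts after Omar ends — done with Omar.
Hannah starts after Rohan ends — done with Rohan.
Amara starts after Hannah ends.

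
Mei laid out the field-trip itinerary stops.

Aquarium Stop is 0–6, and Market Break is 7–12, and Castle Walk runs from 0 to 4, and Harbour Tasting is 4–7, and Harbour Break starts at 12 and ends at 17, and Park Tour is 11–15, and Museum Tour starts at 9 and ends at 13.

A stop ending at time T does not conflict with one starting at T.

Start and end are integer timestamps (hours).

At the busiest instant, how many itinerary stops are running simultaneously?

3

Sort all start/end points and keep a running count:
0 start Aquarium Stop → 1
0 start Castle Walk → 2
4 end Castle Walk → 1
4 start Harbour Tasting → 2
6 end Aquarium Stop → 1
7 end Harbour Tasting → 0
7 start Market Break → 1
9 start Museum Tour → 2
11 start Park Tour → 3
12 end Market Break → 2
12 start Harbour Break → 3
13 end Museum Tour → 2
15 end Park Tour → 1
17 end Harbour Break → 0
Peak is 3, at 11 (Market Break, Museum Tour, Park Tour).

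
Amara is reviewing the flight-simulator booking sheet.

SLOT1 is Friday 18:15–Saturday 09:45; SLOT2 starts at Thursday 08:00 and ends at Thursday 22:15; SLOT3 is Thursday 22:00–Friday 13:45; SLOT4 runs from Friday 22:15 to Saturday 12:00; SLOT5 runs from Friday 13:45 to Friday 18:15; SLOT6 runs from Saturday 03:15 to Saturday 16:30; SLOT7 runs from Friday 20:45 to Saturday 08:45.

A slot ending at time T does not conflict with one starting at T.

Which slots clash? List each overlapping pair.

Check each pair: they overlap iff neither finishes before the other starts.
Sorted by start: SLOT2, SLOT3, SLOT5, SLOT1, SLOT7, SLOT4, SLOT6.
SLOT3 starts before SLOT2 ends → SLOT2 and SLOT3 overlap.
SLOT5 starts after SLOT2 ends, so SLOT2 has no further overlaps.
SLOT5 starts exactly when SLOT3 ends (back-to-back, no overlap), so SLOT3 has no further overlaps.
SLOT1 starts exactly when SLOT5 ends (back-to-back, no overlap), so SLOT5 has no further overlaps.
SLOT7 starts before SLOT1 ends → SLOT1 and SLOT7 overlap.
SLOT4 starts before SLOT1 ends → SLOT1 and SLOT4 overlap.
SLOT6 starts before SLOT1 ends → SLOT1 and SLOT6 overlap.
SLOT4 starts before SLOT7 ends → SLOT7 and SLOT4 overlap.
SLOT6 starts before SLOT7 ends → SLOT7 and SLOT6 overlap.
SLOT6 starts before SLOT4 ends → SLOT4 and SLOT6 overlap.

SLOT1 & SLOT4, SLOT1 & SLOT6, SLOT1 & SLOT7, SLOT2 & SLOT3, SLOT4 & SLOT6, SLOT4 & SLOT7, SLOT6 & SLOT7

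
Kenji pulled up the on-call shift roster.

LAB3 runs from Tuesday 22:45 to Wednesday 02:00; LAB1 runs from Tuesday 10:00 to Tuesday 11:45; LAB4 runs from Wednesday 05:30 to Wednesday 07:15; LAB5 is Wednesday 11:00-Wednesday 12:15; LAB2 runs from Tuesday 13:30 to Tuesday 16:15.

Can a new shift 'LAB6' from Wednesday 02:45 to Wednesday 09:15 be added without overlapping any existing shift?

LAB1: ends Tuesday 11:45 at or before LAB6 starts Wednesday 02:45 → clear.
LAB2: ends Tuesday 16:15 at or before LAB6 starts Wednesday 02:45 → clear.
LAB3: ends Wednesday 02:00 at or before LAB6 starts Wednesday 02:45 → clear.
LAB4: starts Wednesday 05:30 before LAB6 ends Wednesday 09:15, and ends Wednesday 07:15 after LAB6 starts Wednesday 02:45 → overlap.
LAB5: starts Wednesday 11:00 at or after LAB6 ends Wednesday 09:15 → clear.
LAB6 overlaps LAB4.

No — it overlaps LAB4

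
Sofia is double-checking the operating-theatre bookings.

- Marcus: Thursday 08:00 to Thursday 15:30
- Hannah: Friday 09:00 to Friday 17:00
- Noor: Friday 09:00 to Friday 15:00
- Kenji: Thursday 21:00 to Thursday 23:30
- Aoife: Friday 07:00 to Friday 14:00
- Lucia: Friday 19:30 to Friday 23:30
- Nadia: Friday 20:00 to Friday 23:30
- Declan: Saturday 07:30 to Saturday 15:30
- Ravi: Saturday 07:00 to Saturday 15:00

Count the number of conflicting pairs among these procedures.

5

Sorted by start: Marcus, Kenji, Aoife, Hannah, Noor, Lucia, Nadia, Ravi, Declan.
Kenji starts after Marcus ends, so Marcus has no further overlaps.
Aoife starts after Kenji ends, so Kenji has no further overlaps.
Hannah starts before Aoife ends → Aoife and Hannah overlap.
Noor starts before Aoife ends → Aoife and Noor overlap.
Lucia starts after Aoife ends, so Aoife has no further overlaps.
Noor starts before Hannah ends → Hannah and Noor overlap.
Lucia starts after Hannah ends, so Hannah has no further overlaps.
Lucia starts after Noor ends, so Noor has no further overlaps.
Nadia starts before Lucia ends → Lucia and Nadia overlap.
Ravi starts after Lucia ends, so Lucia has no further overlaps.
Ravi starts after Nadia ends, so Nadia has no further overlaps.
Declan starts before Ravi ends → Ravi and Declan overlap.
Overlapping pairs: Aoife & Hannah, Aoife & Noor, Declan & Ravi, Hannah & Noor, Lucia & Nadia — 5 in total.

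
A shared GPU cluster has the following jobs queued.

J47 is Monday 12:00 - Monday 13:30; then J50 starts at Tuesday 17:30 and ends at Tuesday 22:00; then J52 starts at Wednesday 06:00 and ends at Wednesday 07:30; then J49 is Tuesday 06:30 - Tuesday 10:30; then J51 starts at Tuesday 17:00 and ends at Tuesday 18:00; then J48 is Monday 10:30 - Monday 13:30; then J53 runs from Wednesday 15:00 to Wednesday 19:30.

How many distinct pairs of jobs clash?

Sorted by start: J48, J47, J49, J51, J50, J52, J53.
J47 starts before J48 ends → J48 and J47 overlap.
J49 starts after J48 ends, so J48 has no further overlaps.
J49 starts after J47 ends, so J47 has no further overlaps.
J51 starts after J49 ends, so J49 has no further overlaps.
J50 starts before J51 ends → J51 and J50 overlap.
J52 starts after J51 ends, so J51 has no further overlaps.
J52 starts after J50 ends, so J50 has no further overlaps.
J53 starts after J52 ends.
Overlapping pairs: J47 & J48, J50 & J51 — 2 in total.

2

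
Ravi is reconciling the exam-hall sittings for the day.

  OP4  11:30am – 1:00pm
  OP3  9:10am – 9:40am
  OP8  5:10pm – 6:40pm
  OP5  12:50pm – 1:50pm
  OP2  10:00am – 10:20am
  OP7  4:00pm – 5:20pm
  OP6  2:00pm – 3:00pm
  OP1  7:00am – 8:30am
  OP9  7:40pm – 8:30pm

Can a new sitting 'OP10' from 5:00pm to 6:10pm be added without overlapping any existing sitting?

OP1: ends 8:30am at or before OP10 starts 5:00pm → clear.
OP3: ends 9:40am at or before OP10 starts 5:00pm → clear.
OP2: ends 10:20am at or before OP10 starts 5:00pm → clear.
OP4: ends 1:00pm at or before OP10 starts 5:00pm → clear.
OP5: ends 1:50pm at or before OP10 starts 5:00pm → clear.
OP6: ends 3:00pm at or before OP10 starts 5:00pm → clear.
OP7: starts 4:00pm before OP10 ends 6:10pm, and ends 5:20pm after OP10 starts 5:00pm → overlap.
OP8: starts 5:10pm before OP10 ends 6:10pm, and ends 6:40pm after OP10 starts 5:00pm → overlap.
OP9: starts 7:40pm at or after OP10 ends 6:10pm → clear.
OP10 overlaps OP7, OP8.

No — it overlaps OP7, OP8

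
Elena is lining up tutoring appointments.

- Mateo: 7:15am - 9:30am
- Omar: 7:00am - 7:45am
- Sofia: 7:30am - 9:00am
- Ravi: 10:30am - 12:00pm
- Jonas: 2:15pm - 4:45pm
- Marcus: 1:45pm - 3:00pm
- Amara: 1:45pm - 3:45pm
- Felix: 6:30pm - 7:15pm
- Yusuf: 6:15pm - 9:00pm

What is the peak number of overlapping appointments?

Sort all start/end points and keep a running count:
7:00am start Omar → 1
7:15am start Mateo → 2
7:30am start Sofia → 3
7:45am end Omar → 2
9:00am end Sofia → 1
9:30am end Mateo → 0
10:30am start Ravi → 1
12:00pm end Ravi → 0
1:45pm start Amara → 1
1:45pm start Marcus → 2
2:15pm start Jonas → 3
3:00pm end Marcus → 2
3:45pm end Amara → 1
4:45pm end Jonas → 0
6:15pm start Yusuf → 1
6:30pm start Felix → 2
7:15pm end Felix → 1
9:00pm end Yusuf → 0
Peak is 3, at 7:30am (Mateo, Omar, Sofia).

3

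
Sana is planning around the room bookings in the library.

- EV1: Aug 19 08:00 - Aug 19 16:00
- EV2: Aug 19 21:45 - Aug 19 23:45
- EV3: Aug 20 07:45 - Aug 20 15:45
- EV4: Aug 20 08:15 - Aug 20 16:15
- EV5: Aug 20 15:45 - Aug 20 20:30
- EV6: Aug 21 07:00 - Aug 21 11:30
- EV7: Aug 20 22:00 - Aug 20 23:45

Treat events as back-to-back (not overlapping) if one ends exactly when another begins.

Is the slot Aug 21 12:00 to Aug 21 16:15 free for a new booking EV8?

Yes — the slot is free

EV1: ends Aug 19 16:00 at or before EV8 starts Aug 21 12:00 → clear.
EV2: ends Aug 19 23:45 at or before EV8 starts Aug 21 12:00 → clear.
EV3: ends Aug 20 15:45 at or before EV8 starts Aug 21 12:00 → clear.
EV4: ends Aug 20 16:15 at or before EV8 starts Aug 21 12:00 → clear.
EV5: ends Aug 20 20:30 at or before EV8 starts Aug 21 12:00 → clear.
EV7: ends Aug 20 23:45 at or before EV8 starts Aug 21 12:00 → clear.
EV6: ends Aug 21 11:30 at or before EV8 starts Aug 21 12:00 → clear.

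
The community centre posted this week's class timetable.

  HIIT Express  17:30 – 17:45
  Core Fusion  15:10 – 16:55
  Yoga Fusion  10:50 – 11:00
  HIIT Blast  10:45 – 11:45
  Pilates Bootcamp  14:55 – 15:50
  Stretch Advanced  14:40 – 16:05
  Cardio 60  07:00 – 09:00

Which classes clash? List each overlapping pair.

Core Fusion & Pilates Bootcamp, Core Fusion & Stretch Advanced, HIIT Blast & Yoga Fusion, Pilates Bootcamp & Stretch Advanced

Sorted by start: Cardio 60, HIIT Blast, Yoga Fusion, Stretch Advanced, Pilates Bootcamp, Core Fusion, HIIT Express.
HIIT Blast starts after Cardio 60 ends — done with Cardio 60.
Yoga Fusion starts before HIIT Blast ends → HIIT Blast and Yoga Fusion overlap.
Stretch Advanced starts after HIIT Blast ends — done with HIIT Blast.
Stretch Advanced starts after Yoga Fusion ends — done with Yoga Fusion.
Pilates Bootcamp starts before Stretch Advanced ends → Stretch Advanced and Pilates Bootcamp overlap.
Core Fusion starts before Stretch Advanced ends → Stretch Advanced and Core Fusion overlap.
HIIT Express starts after Stretch Advanced ends.
Core Fusion starts before Pilates Bootcamp ends → Pilates Bootcamp and Core Fusion overlap.
HIIT Express starts after Pilates Bootcamp ends.
HIIT Express starts after Core Fusion ends.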